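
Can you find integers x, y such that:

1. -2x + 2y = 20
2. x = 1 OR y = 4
Yes

Take x = -6, y = 4. Substituting into each constraint:
  (1) -2(-6) + 2(4) = 20 ✓
  (2) y = 4, target 4 ✓ (second branch holds)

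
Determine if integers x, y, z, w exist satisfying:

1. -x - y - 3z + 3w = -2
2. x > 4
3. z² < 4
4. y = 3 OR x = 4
Yes

Take x = 5, y = 3, z = 0, w = 2. Substituting into each constraint:
  (1) (-5) + (-3) - 3(0) + 3(2) = -2 ✓
  (2) 5 > 4 ✓
  (3) z² = (0)² = 0, and 0 < 4 ✓
  (4) y = 3, target 3 ✓ (first branch holds)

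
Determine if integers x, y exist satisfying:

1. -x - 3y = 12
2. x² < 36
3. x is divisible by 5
Yes

Take x = 0, y = -4. Substituting into each constraint:
  (1) 0 - 3(-4) = 12 ✓
  (2) x² = (0)² = 0, and 0 < 36 ✓
  (3) 0 = 5 × 0, remainder 0 ✓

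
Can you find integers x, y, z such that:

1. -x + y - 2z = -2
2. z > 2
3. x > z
Yes

Take x = 4, y = 8, z = 3. Substituting into each constraint:
  (1) (-4) + 8 - 2(3) = -2 ✓
  (2) 3 > 2 ✓
  (3) 4 > 3 ✓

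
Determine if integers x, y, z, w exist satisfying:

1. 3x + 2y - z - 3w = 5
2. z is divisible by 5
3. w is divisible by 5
Yes

Take x = 1, y = 1, z = 0, w = 0. Substituting into each constraint:
  (1) 3(1) + 2(1) + 0 - 3(0) = 5 ✓
  (2) 0 = 5 × 0, remainder 0 ✓
  (3) 0 = 5 × 0, remainder 0 ✓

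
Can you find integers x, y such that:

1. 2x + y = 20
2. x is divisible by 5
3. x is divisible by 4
Yes

Take x = 0, y = 20. Substituting into each constraint:
  (1) 2(0) + 20 = 20 ✓
  (2) 0 = 5 × 0, remainder 0 ✓
  (3) 0 = 4 × 0, remainder 0 ✓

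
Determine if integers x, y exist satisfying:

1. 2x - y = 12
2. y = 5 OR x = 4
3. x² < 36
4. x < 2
No

A contradictory subset is {2x - y = 12, y = 5 OR x = 4, x < 2}. No integer assignment can satisfy these jointly:

  - 2x - y = 12: is a linear equation tying the variables together
  - y = 5 OR x = 4: forces a choice: either y = 5 or x = 4
  - x < 2: bounds one variable relative to a constant

Split on the disjunction (y = 5 OR x = 4):
  • If y = 5: with y = 5, every remaining term of the linear equation is divisible by 2, so the left side is ≡ 0 (mod 2); but the right side 17 ≡ 1 (mod 2). No integers can satisfy it.
  • If x = 4: this contradicts the bound x ≤ 1.
Both branches are infeasible, so the system has no integer solution.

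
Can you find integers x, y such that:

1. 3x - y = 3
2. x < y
Yes

Take x = 2, y = 3. Substituting into each constraint:
  (1) 3(2) + (-3) = 3 ✓
  (2) 2 < 3 ✓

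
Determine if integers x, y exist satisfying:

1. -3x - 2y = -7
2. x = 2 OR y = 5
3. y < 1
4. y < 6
No

A contradictory subset is {-3x - 2y = -7, x = 2 OR y = 5, y < 1}. No integer assignment can satisfy these jointly:

  - -3x - 2y = -7: is a linear equation tying the variables together
  - x = 2 OR y = 5: forces a choice: either x = 2 or y = 5
  - y < 1: bounds one variable relative to a constant

Split on the disjunction (x = 2 OR y = 5):
  • If x = 2: with x = 2, every remaining term of the linear equation is divisible by 2, so the left side is ≡ 0 (mod 2); but the right side -1 ≡ 1 (mod 2). No integers can satisfy it.
  • If y = 5: this contradicts the bound y ≤ 0.
Both branches are infeasible, so the system has no integer solution.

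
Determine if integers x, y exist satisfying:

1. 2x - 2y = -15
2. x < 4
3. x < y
No

Even the single constraint (2x - 2y = -15) is infeasible over the integers.

  - 2x - 2y = -15: every term on the left is divisible by 2, so the LHS ≡ 0 (mod 2), but the RHS -15 is not — no integer solution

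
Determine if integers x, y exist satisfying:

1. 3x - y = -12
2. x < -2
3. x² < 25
Yes

Take x = -3, y = 3. Substituting into each constraint:
  (1) 3(-3) + (-3) = -12 ✓
  (2) -3 < -2 ✓
  (3) x² = (-3)² = 9, and 9 < 25 ✓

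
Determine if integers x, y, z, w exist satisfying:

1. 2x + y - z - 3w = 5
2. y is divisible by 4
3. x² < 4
Yes

Take x = 1, y = 0, z = 0, w = -1. Substituting into each constraint:
  (1) 2(1) + 0 + 0 - 3(-1) = 5 ✓
  (2) 0 = 4 × 0, remainder 0 ✓
  (3) x² = (1)² = 1, and 1 < 4 ✓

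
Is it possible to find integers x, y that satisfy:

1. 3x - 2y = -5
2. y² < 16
Yes

Take x = -1, y = 1. Substituting into each constraint:
  (1) 3(-1) - 2(1) = -5 ✓
  (2) y² = (1)² = 1, and 1 < 16 ✓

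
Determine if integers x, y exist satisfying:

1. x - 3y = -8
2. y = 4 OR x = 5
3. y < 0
No

The full constraint system is jointly infeasible over the integers. Each constraint and what it forces:

  - x - 3y = -8: is a linear equation tying the variables together
  - y = 4 OR x = 5: forces a choice: either y = 4 or x = 5
  - y < 0: bounds one variable relative to a constant

Split on the disjunction (y = 4 OR x = 5):
  • If y = 4: this contradicts the bound y ≤ -1.
  • If x = 5: with x = 5, every remaining term of the linear equation is divisible by 3, so the left side is ≡ 0 (mod 3); but the right side -13 ≡ 2 (mod 3). No integers can satisfy it.
Both branches are infeasible, so the system has no integer solution.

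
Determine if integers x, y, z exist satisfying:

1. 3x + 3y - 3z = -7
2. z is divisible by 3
No

Even the single constraint (3x + 3y - 3z = -7) is infeasible over the integers.

  - 3x + 3y - 3z = -7: every term on the left is divisible by 3, so the LHS ≡ 0 (mod 3), but the RHS -7 is not — no integer solution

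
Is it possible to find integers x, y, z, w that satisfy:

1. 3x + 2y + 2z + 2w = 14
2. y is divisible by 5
Yes

Take x = 0, y = 0, z = 7, w = 0. Substituting into each constraint:
  (1) 3(0) + 2(0) + 2(7) + 2(0) = 14 ✓
  (2) 0 = 5 × 0, remainder 0 ✓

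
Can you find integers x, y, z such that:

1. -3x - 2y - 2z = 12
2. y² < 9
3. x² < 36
Yes

Take x = -4, y = 0, z = 0. Substituting into each constraint:
  (1) -3(-4) - 2(0) - 2(0) = 12 ✓
  (2) y² = (0)² = 0, and 0 < 9 ✓
  (3) x² = (-4)² = 16, and 16 < 36 ✓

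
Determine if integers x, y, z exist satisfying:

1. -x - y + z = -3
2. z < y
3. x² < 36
Yes

Take x = 2, y = 0, z = -1. Substituting into each constraint:
  (1) (-2) + 0 + (-1) = -3 ✓
  (2) -1 < 0 ✓
  (3) x² = (2)² = 4, and 4 < 36 ✓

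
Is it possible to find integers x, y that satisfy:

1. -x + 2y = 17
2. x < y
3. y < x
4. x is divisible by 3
No

A contradictory subset is {x < y, y < x}. No integer assignment can satisfy these jointly:

  - x < y: bounds one variable relative to another variable
  - y < x: bounds one variable relative to another variable

Direct contradiction: y > x and x > y cannot both hold.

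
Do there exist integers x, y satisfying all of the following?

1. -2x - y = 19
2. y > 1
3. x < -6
Yes

Take x = -11, y = 3. Substituting into each constraint:
  (1) -2(-11) + (-3) = 19 ✓
  (2) 3 > 1 ✓
  (3) -11 < -6 ✓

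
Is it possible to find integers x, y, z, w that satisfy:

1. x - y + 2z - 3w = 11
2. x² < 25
Yes

Take x = 0, y = 0, z = 1, w = -3. Substituting into each constraint:
  (1) 0 + 0 + 2(1) - 3(-3) = 11 ✓
  (2) x² = (0)² = 0, and 0 < 25 ✓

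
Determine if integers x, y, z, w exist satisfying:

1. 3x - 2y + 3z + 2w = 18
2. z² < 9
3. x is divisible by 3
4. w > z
Yes

Take x = 0, y = -12, z = -2, w = 0. Substituting into each constraint:
  (1) 3(0) - 2(-12) + 3(-2) + 2(0) = 18 ✓
  (2) z² = (-2)² = 4, and 4 < 9 ✓
  (3) 0 = 3 × 0, remainder 0 ✓
  (4) 0 > -2 ✓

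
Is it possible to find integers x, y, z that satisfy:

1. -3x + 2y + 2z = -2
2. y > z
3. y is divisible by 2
Yes

Take x = 0, y = 0, z = -1. Substituting into each constraint:
  (1) -3(0) + 2(0) + 2(-1) = -2 ✓
  (2) 0 > -1 ✓
  (3) 0 = 2 × 0, remainder 0 ✓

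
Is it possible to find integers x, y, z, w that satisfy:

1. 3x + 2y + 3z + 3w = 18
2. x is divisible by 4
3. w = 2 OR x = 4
Yes

Take x = 0, y = 0, z = 4, w = 2. Substituting into each constraint:
  (1) 3(0) + 2(0) + 3(4) + 3(2) = 18 ✓
  (2) 0 = 4 × 0, remainder 0 ✓
  (3) w = 2, target 2 ✓ (first branch holds)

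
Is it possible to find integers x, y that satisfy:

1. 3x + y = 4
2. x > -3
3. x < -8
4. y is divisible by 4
No

A contradictory subset is {x > -3, x < -8}. No integer assignment can satisfy these jointly:

  - x > -3: bounds one variable relative to a constant
  - x < -8: bounds one variable relative to a constant

Direct contradiction: the bounds on x require x ≥ -2 and x ≤ -9 simultaneously, which is empty.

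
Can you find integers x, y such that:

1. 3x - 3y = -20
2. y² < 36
No

Even the single constraint (3x - 3y = -20) is infeasible over the integers.

  - 3x - 3y = -20: every term on the left is divisible by 3, so the LHS ≡ 0 (mod 3), but the RHS -20 is not — no integer solution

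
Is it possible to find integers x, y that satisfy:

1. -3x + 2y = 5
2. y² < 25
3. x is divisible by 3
Yes

Take x = -3, y = -2. Substituting into each constraint:
  (1) -3(-3) + 2(-2) = 5 ✓
  (2) y² = (-2)² = 4, and 4 < 25 ✓
  (3) -3 = 3 × -1, remainder 0 ✓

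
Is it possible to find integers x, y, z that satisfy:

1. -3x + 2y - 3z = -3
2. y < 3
Yes

Take x = 1, y = 0, z = 0. Substituting into each constraint:
  (1) -3(1) + 2(0) - 3(0) = -3 ✓
  (2) 0 < 3 ✓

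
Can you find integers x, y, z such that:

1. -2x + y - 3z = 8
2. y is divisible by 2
Yes

Take x = 2, y = 0, z = -4. Substituting into each constraint:
  (1) -2(2) + 0 - 3(-4) = 8 ✓
  (2) 0 = 2 × 0, remainder 0 ✓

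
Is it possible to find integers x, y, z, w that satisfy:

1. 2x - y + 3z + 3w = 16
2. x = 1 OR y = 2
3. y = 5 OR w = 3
Yes

Take x = 6, y = 2, z = -1, w = 3. Substituting into each constraint:
  (1) 2(6) + (-2) + 3(-1) + 3(3) = 16 ✓
  (2) y = 2, target 2 ✓ (second branch holds)
  (3) w = 3, target 3 ✓ (second branch holds)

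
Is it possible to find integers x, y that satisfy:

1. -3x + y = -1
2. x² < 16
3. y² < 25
Yes

Take x = 1, y = 2. Substituting into each constraint:
  (1) -3(1) + 2 = -1 ✓
  (2) x² = (1)² = 1, and 1 < 16 ✓
  (3) y² = (2)² = 4, and 4 < 25 ✓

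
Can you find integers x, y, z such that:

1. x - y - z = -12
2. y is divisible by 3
Yes

Take x = 0, y = 0, z = 12. Substituting into each constraint:
  (1) 0 + 0 + (-12) = -12 ✓
  (2) 0 = 3 × 0, remainder 0 ✓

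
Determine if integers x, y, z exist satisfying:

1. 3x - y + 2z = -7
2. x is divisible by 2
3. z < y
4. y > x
Yes

Take x = 0, y = 1, z = -3. Substituting into each constraint:
  (1) 3(0) + (-1) + 2(-3) = -7 ✓
  (2) 0 = 2 × 0, remainder 0 ✓
  (3) -3 < 1 ✓
  (4) 1 > 0 ✓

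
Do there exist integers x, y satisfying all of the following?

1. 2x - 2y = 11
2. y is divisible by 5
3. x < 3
No

Even the single constraint (2x - 2y = 11) is infeasible over the integers.

  - 2x - 2y = 11: every term on the left is divisible by 2, so the LHS ≡ 0 (mod 2), but the RHS 11 is not — no integer solution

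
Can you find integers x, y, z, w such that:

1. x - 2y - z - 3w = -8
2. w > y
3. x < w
Yes

Take x = -1, y = -1, z = 9, w = 0. Substituting into each constraint:
  (1) (-1) - 2(-1) + (-9) - 3(0) = -8 ✓
  (2) 0 > -1 ✓
  (3) -1 < 0 ✓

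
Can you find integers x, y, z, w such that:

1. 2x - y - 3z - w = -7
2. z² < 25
Yes

Take x = 0, y = 7, z = 0, w = 0. Substituting into each constraint:
  (1) 2(0) + (-7) - 3(0) + 0 = -7 ✓
  (2) z² = (0)² = 0, and 0 < 25 ✓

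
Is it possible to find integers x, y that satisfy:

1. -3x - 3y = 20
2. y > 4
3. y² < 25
No

Even the single constraint (-3x - 3y = 20) is infeasible over the integers.

  - -3x - 3y = 20: every term on the left is divisible by 3, so the LHS ≡ 0 (mod 3), but the RHS 20 is not — no integer solution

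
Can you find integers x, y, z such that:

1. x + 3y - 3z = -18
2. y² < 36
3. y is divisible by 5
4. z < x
Yes

Take x = 12, y = 0, z = 10. Substituting into each constraint:
  (1) 12 + 3(0) - 3(10) = -18 ✓
  (2) y² = (0)² = 0, and 0 < 36 ✓
  (3) 0 = 5 × 0, remainder 0 ✓
  (4) 10 < 12 ✓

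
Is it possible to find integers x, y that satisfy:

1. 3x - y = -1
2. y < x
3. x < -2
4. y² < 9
No

A contradictory subset is {3x - y = -1, x < -2, y² < 9}. No integer assignment can satisfy these jointly:

  - 3x - y = -1: is a linear equation tying the variables together
  - x < -2: bounds one variable relative to a constant
  - y² < 9: restricts y to |y| ≤ 2

Range argument: with x ∈ [−∞, -3], y ∈ [-2, 2], the left side of the equation is at most -7, but the right side is -1 > -7. No integer solution exists.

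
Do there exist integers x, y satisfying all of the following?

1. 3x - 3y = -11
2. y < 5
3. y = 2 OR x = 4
No

Even the single constraint (3x - 3y = -11) is infeasible over the integers.

  - 3x - 3y = -11: every term on the left is divisible by 3, so the LHS ≡ 0 (mod 3), but the RHS -11 is not — no integer solution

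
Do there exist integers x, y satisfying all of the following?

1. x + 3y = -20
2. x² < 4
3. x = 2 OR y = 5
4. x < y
No

The full constraint system is jointly infeasible over the integers. Each constraint and what it forces:

  - x + 3y = -20: is a linear equation tying the variables together
  - x² < 4: restricts x to |x| ≤ 1
  - x = 2 OR y = 5: forces a choice: either x = 2 or y = 5
  - x < y: bounds one variable relative to another variable

Split on the disjunction (x = 2 OR y = 5):
  • If x = 2: this contradicts x² < 4, which requires |x| ≤ 1.
  • If y = 5: the equation forces x = -35, but x² < 4 requires |x| ≤ 1.
Both branches are infeasible, so the system has no integer solution.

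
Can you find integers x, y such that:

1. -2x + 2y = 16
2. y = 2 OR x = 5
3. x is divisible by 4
No

The full constraint system is jointly infeasible over the integers. Each constraint and what it forces:

  - -2x + 2y = 16: is a linear equation tying the variables together
  - y = 2 OR x = 5: forces a choice: either y = 2 or x = 5
  - x is divisible by 4: restricts x to multiples of 4

Split on the disjunction (y = 2 OR x = 5):
  • If y = 2: with y = 2, writing x = 4x', every remaining term of the linear equation is divisible by 8, so the left side is ≡ 0 (mod 8); but the right side 12 ≡ 4 (mod 8). No integers can satisfy it.
  • If x = 5: this contradicts the divisibility constraint — 5 is not a multiple of 4.
Both branches are infeasible, so the system has no integer solution.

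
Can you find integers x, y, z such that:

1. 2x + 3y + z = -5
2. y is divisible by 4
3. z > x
Yes

Take x = 2, y = -4, z = 3. Substituting into each constraint:
  (1) 2(2) + 3(-4) + 3 = -5 ✓
  (2) -4 = 4 × -1, remainder 0 ✓
  (3) 3 > 2 ✓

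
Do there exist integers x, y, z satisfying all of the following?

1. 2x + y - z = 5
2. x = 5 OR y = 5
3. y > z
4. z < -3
Yes

Take x = -2, y = 5, z = -4. Substituting into each constraint:
  (1) 2(-2) + 5 + 4 = 5 ✓
  (2) y = 5, target 5 ✓ (second branch holds)
  (3) 5 > -4 ✓
  (4) -4 < -3 ✓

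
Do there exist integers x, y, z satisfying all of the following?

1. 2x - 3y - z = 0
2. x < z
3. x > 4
Yes

Take x = 7, y = 2, z = 8. Substituting into each constraint:
  (1) 2(7) - 3(2) + (-8) = 0 ✓
  (2) 7 < 8 ✓
  (3) 7 > 4 ✓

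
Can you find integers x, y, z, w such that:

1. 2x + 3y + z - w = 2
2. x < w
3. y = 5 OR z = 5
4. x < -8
Yes

Take x = -9, y = 5, z = 4, w = -1. Substituting into each constraint:
  (1) 2(-9) + 3(5) + 4 + 1 = 2 ✓
  (2) -9 < -1 ✓
  (3) y = 5, target 5 ✓ (first branch holds)
  (4) -9 < -8 ✓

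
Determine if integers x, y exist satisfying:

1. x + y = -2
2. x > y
Yes

Take x = 0, y = -2. Substituting into each constraint:
  (1) 0 + (-2) = -2 ✓
  (2) 0 > -2 ✓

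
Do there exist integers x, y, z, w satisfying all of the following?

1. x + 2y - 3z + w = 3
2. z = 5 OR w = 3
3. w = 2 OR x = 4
Yes

Take x = 16, y = 0, z = 5, w = 2. Substituting into each constraint:
  (1) 16 + 2(0) - 3(5) + 2 = 3 ✓
  (2) z = 5, target 5 ✓ (first branch holds)
  (3) w = 2, target 2 ✓ (first branch holds)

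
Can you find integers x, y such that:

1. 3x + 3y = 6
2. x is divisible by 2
Yes

Take x = 0, y = 2. Substituting into each constraint:
  (1) 3(0) + 3(2) = 6 ✓
  (2) 0 = 2 × 0, remainder 0 ✓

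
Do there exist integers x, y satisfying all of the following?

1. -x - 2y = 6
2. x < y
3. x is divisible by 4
Yes

Take x = -4, y = -1. Substituting into each constraint:
  (1) 4 - 2(-1) = 6 ✓
  (2) -4 < -1 ✓
  (3) -4 = 4 × -1, remainder 0 ✓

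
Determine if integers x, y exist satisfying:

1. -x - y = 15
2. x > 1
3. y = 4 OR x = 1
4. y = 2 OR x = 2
No

A contradictory subset is {-x - y = 15, x > 1, y = 4 OR x = 1}. No integer assignment can satisfy these jointly:

  - -x - y = 15: is a linear equation tying the variables together
  - x > 1: bounds one variable relative to a constant
  - y = 4 OR x = 1: forces a choice: either y = 4 or x = 1

Split on the disjunction (y = 4 OR x = 1):
  • If y = 4: the equation forces x = -19, which contradicts the bound x ≥ 2.
  • If x = 1: this contradicts the bound x ≥ 2.
Both branches are infeasible, so the system has no integer solution.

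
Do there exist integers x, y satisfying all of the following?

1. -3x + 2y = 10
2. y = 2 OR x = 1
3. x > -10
Yes

Take x = -2, y = 2. Substituting into each constraint:
  (1) -3(-2) + 2(2) = 10 ✓
  (2) y = 2, target 2 ✓ (first branch holds)
  (3) -2 > -10 ✓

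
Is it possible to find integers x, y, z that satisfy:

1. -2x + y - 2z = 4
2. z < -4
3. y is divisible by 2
Yes

Take x = 3, y = 0, z = -5. Substituting into each constraint:
  (1) -2(3) + 0 - 2(-5) = 4 ✓
  (2) -5 < -4 ✓
  (3) 0 = 2 × 0, remainder 0 ✓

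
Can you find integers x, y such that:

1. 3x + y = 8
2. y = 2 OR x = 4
Yes

Take x = 4, y = -4. Substituting into each constraint:
  (1) 3(4) + (-4) = 8 ✓
  (2) x = 4, target 4 ✓ (second branch holds)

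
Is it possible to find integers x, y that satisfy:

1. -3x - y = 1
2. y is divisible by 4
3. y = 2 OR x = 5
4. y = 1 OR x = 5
Yes

Take x = 5, y = -16. Substituting into each constraint:
  (1) -3(5) + 16 = 1 ✓
  (2) -16 = 4 × -4, remainder 0 ✓
  (3) x = 5, target 5 ✓ (second branch holds)
  (4) x = 5, target 5 ✓ (second branch holds)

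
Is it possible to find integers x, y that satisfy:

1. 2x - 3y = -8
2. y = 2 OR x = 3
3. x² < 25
Yes

Take x = -1, y = 2. Substituting into each constraint:
  (1) 2(-1) - 3(2) = -8 ✓
  (2) y = 2, target 2 ✓ (first branch holds)
  (3) x² = (-1)² = 1, and 1 < 25 ✓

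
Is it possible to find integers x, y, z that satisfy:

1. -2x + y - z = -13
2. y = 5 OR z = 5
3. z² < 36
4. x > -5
Yes

Take x = 0, y = -8, z = 5. Substituting into each constraint:
  (1) -2(0) + (-8) + (-5) = -13 ✓
  (2) z = 5, target 5 ✓ (second branch holds)
  (3) z² = (5)² = 25, and 25 < 36 ✓
  (4) 0 > -5 ✓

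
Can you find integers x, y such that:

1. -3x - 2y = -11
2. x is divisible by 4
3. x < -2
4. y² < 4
No

A contradictory subset is {-3x - 2y = -11, x is divisible by 4}. No integer assignment can satisfy these jointly:

  - -3x - 2y = -11: is a linear equation tying the variables together
  - x is divisible by 4: restricts x to multiples of 4

Modular obstruction: writing x = 4x', every remaining term of the linear equation is divisible by 2, so the left side is ≡ 0 (mod 2); but the right side -11 ≡ 1 (mod 2). No integers can satisfy it.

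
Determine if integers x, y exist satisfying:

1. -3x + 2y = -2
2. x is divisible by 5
Yes

Take x = 0, y = -1. Substituting into each constraint:
  (1) -3(0) + 2(-1) = -2 ✓
  (2) 0 = 5 × 0, remainder 0 ✓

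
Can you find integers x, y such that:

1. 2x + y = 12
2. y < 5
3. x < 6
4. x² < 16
No

A contradictory subset is {2x + y = 12, y < 5, x² < 16}. No integer assignment can satisfy these jointly:

  - 2x + y = 12: is a linear equation tying the variables together
  - y < 5: bounds one variable relative to a constant
  - x² < 16: restricts x to |x| ≤ 3

Range argument: with x ∈ [-3, 3], y ∈ [−∞, 4], the left side of the equation is at most 10, but the right side is 12 > 10. No integer solution exists.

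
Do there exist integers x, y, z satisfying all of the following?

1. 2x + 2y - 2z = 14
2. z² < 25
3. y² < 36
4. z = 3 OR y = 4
Yes

Take x = 0, y = 4, z = -3. Substituting into each constraint:
  (1) 2(0) + 2(4) - 2(-3) = 14 ✓
  (2) z² = (-3)² = 9, and 9 < 25 ✓
  (3) y² = (4)² = 16, and 16 < 36 ✓
  (4) y = 4, target 4 ✓ (second branch holds)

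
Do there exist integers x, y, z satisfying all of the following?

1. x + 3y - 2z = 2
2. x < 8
Yes

Take x = 0, y = 2, z = 2. Substituting into each constraint:
  (1) 0 + 3(2) - 2(2) = 2 ✓
  (2) 0 < 8 ✓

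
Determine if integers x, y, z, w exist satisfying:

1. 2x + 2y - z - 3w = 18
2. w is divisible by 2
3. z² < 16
Yes

Take x = 0, y = 9, z = 0, w = 0. Substituting into each constraint:
  (1) 2(0) + 2(9) + 0 - 3(0) = 18 ✓
  (2) 0 = 2 × 0, remainder 0 ✓
  (3) z² = (0)² = 0, and 0 < 16 ✓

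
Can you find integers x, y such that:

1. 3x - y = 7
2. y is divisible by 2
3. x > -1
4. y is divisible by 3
No

A contradictory subset is {3x - y = 7, y is divisible by 3}. No integer assignment can satisfy these jointly:

  - 3x - y = 7: is a linear equation tying the variables together
  - y is divisible by 3: restricts y to multiples of 3

Modular obstruction: writing y = 3y', every remaining term of the linear equation is divisible by 3, so the left side is ≡ 0 (mod 3); but the right side 7 ≡ 1 (mod 3). No integers can satisfy it.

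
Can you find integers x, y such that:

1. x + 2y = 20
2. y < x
Yes

Take x = 20, y = 0. Substituting into each constraint:
  (1) 20 + 2(0) = 20 ✓
  (2) 0 < 20 ✓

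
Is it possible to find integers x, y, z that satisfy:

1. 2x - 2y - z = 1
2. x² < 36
Yes

Take x = 1, y = 0, z = 1. Substituting into each constraint:
  (1) 2(1) - 2(0) + (-1) = 1 ✓
  (2) x² = (1)² = 1, and 1 < 36 ✓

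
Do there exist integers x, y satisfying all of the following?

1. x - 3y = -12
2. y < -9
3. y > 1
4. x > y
No

A contradictory subset is {y < -9, y > 1}. No integer assignment can satisfy these jointly:

  - y < -9: bounds one variable relative to a constant
  - y > 1: bounds one variable relative to a constant

Direct contradiction: the bounds on y require y ≥ 2 and y ≤ -10 simultaneously, which is empty.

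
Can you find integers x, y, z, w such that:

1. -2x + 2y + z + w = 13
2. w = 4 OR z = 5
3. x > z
Yes

Take x = 6, y = 10, z = 5, w = 0. Substituting into each constraint:
  (1) -2(6) + 2(10) + 5 + 0 = 13 ✓
  (2) z = 5, target 5 ✓ (second branch holds)
  (3) 6 > 5 ✓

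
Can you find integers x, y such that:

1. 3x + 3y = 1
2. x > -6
No

Even the single constraint (3x + 3y = 1) is infeasible over the integers.

  - 3x + 3y = 1: every term on the left is divisible by 3, so the LHS ≡ 0 (mod 3), but the RHS 1 is not — no integer solution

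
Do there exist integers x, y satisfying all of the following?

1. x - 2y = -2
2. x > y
Yes

Take x = 4, y = 3. Substituting into each constraint:
  (1) 4 - 2(3) = -2 ✓
  (2) 4 > 3 ✓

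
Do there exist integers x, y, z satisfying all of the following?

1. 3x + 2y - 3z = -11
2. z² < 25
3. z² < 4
Yes

Take x = -5, y = 2, z = 0. Substituting into each constraint:
  (1) 3(-5) + 2(2) - 3(0) = -11 ✓
  (2) z² = (0)² = 0, and 0 < 25 ✓
  (3) z² = (0)² = 0, and 0 < 4 ✓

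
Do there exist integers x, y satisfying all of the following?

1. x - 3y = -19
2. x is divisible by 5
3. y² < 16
Yes

Take x = -10, y = 3. Substituting into each constraint:
  (1) (-10) - 3(3) = -19 ✓
  (2) -10 = 5 × -2, remainder 0 ✓
  (3) y² = (3)² = 9, and 9 < 16 ✓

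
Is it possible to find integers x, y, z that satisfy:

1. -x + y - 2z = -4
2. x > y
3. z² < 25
Yes

Take x = 0, y = -2, z = 1. Substituting into each constraint:
  (1) 0 + (-2) - 2(1) = -4 ✓
  (2) 0 > -2 ✓
  (3) z² = (1)² = 1, and 1 < 25 ✓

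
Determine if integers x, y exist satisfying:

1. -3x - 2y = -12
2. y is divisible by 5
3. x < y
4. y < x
No

A contradictory subset is {x < y, y < x}. No integer assignment can satisfy these jointly:

  - x < y: bounds one variable relative to another variable
  - y < x: bounds one variable relative to another variable

Direct contradiction: y > x and x > y cannot both hold.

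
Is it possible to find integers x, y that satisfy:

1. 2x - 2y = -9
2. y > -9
No

Even the single constraint (2x - 2y = -9) is infeasible over the integers.

  - 2x - 2y = -9: every term on the left is divisible by 2, so the LHS ≡ 0 (mod 2), but the RHS -9 is not — no integer solution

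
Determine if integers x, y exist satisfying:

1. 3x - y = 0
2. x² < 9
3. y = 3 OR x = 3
Yes

Take x = 1, y = 3. Substituting into each constraint:
  (1) 3(1) + (-3) = 0 ✓
  (2) x² = (1)² = 1, and 1 < 9 ✓
  (3) y = 3, target 3 ✓ (first branch holds)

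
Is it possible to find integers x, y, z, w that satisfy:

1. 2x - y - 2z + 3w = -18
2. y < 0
Yes

Take x = 0, y = -2, z = 10, w = 0. Substituting into each constraint:
  (1) 2(0) + 2 - 2(10) + 3(0) = -18 ✓
  (2) -2 < 0 ✓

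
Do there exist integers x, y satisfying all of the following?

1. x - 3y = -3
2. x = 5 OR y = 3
Yes

Take x = 6, y = 3. Substituting into each constraint:
  (1) 6 - 3(3) = -3 ✓
  (2) y = 3, target 3 ✓ (second branch holds)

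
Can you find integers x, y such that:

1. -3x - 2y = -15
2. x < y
Yes

Take x = 1, y = 6. Substituting into each constraint:
  (1) -3(1) - 2(6) = -15 ✓
  (2) 1 < 6 ✓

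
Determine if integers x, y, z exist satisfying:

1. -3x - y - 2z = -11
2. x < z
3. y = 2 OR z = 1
Yes

Take x = 1, y = 2, z = 3. Substituting into each constraint:
  (1) -3(1) + (-2) - 2(3) = -11 ✓
  (2) 1 < 3 ✓
  (3) y = 2, target 2 ✓ (first branch holds)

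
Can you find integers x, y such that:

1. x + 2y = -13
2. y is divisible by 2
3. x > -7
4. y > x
Yes

Take x = -5, y = -4. Substituting into each constraint:
  (1) (-5) + 2(-4) = -13 ✓
  (2) -4 = 2 × -2, remainder 0 ✓
  (3) -5 > -7 ✓
  (4) -4 > -5 ✓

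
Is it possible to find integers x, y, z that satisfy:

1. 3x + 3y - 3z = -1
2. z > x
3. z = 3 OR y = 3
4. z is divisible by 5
No

Even the single constraint (3x + 3y - 3z = -1) is infeasible over the integers.

  - 3x + 3y - 3z = -1: every term on the left is divisible by 3, so the LHS ≡ 0 (mod 3), but the RHS -1 is not — no integer solution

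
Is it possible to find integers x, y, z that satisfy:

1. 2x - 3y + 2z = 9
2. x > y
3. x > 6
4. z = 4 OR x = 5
Yes

Take x = 8, y = 5, z = 4. Substituting into each constraint:
  (1) 2(8) - 3(5) + 2(4) = 9 ✓
  (2) 8 > 5 ✓
  (3) 8 > 6 ✓
  (4) z = 4, target 4 ✓ (first branch holds)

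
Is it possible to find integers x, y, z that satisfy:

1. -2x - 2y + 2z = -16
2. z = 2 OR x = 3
Yes

Take x = 3, y = 0, z = -5. Substituting into each constraint:
  (1) -2(3) - 2(0) + 2(-5) = -16 ✓
  (2) x = 3, target 3 ✓ (second branch holds)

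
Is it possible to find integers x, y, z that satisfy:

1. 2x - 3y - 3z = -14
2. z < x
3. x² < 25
Yes

Take x = 2, y = 5, z = 1. Substituting into each constraint:
  (1) 2(2) - 3(5) - 3(1) = -14 ✓
  (2) 1 < 2 ✓
  (3) x² = (2)² = 4, and 4 < 25 ✓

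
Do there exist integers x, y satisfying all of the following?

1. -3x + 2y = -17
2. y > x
Yes

Take x = 19, y = 20. Substituting into each constraint:
  (1) -3(19) + 2(20) = -17 ✓
  (2) 20 > 19 ✓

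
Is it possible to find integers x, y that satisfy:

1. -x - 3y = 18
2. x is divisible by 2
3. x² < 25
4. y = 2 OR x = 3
No

The full constraint system is jointly infeasible over the integers. Each constraint and what it forces:

  - -x - 3y = 18: is a linear equation tying the variables together
  - x is divisible by 2: restricts x to multiples of 2
  - x² < 25: restricts x to |x| ≤ 4
  - y = 2 OR x = 3: forces a choice: either y = 2 or x = 3

Split on the disjunction (y = 2 OR x = 3):
  • If y = 2: the equation forces x = -24, but x² < 25 requires |x| ≤ 4.
  • If x = 3: this contradicts the divisibility constraint — 3 is not a multiple of 2.
Both branches are infeasible, so the system has no integer solution.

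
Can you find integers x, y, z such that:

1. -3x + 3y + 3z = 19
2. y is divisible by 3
No

Even the single constraint (-3x + 3y + 3z = 19) is infeasible over the integers.

  - -3x + 3y + 3z = 19: every term on the left is divisible by 3, so the LHS ≡ 0 (mod 3), but the RHS 19 is not — no integer solution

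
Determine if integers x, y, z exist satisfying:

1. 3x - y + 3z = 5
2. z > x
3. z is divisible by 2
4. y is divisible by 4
Yes

Take x = -1, y = -8, z = 0. Substituting into each constraint:
  (1) 3(-1) + 8 + 3(0) = 5 ✓
  (2) 0 > -1 ✓
  (3) 0 = 2 × 0, remainder 0 ✓
  (4) -8 = 4 × -2, remainder 0 ✓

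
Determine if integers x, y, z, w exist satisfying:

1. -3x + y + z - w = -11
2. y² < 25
Yes

Take x = 0, y = 0, z = -11, w = 0. Substituting into each constraint:
  (1) -3(0) + 0 + (-11) + 0 = -11 ✓
  (2) y² = (0)² = 0, and 0 < 25 ✓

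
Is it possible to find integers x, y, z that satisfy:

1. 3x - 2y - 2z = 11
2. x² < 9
Yes

Take x = 1, y = 0, z = -4. Substituting into each constraint:
  (1) 3(1) - 2(0) - 2(-4) = 11 ✓
  (2) x² = (1)² = 1, and 1 < 9 ✓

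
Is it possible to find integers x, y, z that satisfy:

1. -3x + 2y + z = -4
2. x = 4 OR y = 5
Yes

Take x = 4, y = 4, z = 0. Substituting into each constraint:
  (1) -3(4) + 2(4) + 0 = -4 ✓
  (2) x = 4, target 4 ✓ (first branch holds)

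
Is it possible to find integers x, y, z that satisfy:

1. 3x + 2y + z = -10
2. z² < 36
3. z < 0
Yes

Take x = -3, y = 0, z = -1. Substituting into each constraint:
  (1) 3(-3) + 2(0) + (-1) = -10 ✓
  (2) z² = (-1)² = 1, and 1 < 36 ✓
  (3) -1 < 0 ✓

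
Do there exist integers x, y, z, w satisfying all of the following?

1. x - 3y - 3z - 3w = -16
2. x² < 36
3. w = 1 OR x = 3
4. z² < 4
Yes

Take x = 5, y = 6, z = 0, w = 1. Substituting into each constraint:
  (1) 5 - 3(6) - 3(0) - 3(1) = -16 ✓
  (2) x² = (5)² = 25, and 25 < 36 ✓
  (3) w = 1, target 1 ✓ (first branch holds)
  (4) z² = (0)² = 0, and 0 < 4 ✓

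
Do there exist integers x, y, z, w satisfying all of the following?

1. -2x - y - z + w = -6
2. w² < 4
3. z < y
Yes

Take x = 3, y = 1, z = 0, w = 1. Substituting into each constraint:
  (1) -2(3) + (-1) + 0 + 1 = -6 ✓
  (2) w² = (1)² = 1, and 1 < 4 ✓
  (3) 0 < 1 ✓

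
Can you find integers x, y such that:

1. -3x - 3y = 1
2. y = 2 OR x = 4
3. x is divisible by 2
No

Even the single constraint (-3x - 3y = 1) is infeasible over the integers.

  - -3x - 3y = 1: every term on the left is divisible by 3, so the LHS ≡ 0 (mod 3), but the RHS 1 is not — no integer solution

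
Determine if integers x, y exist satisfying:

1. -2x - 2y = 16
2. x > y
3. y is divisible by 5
Yes

Take x = -3, y = -5. Substituting into each constraint:
  (1) -2(-3) - 2(-5) = 16 ✓
  (2) -3 > -5 ✓
  (3) -5 = 5 × -1, remainder 0 ✓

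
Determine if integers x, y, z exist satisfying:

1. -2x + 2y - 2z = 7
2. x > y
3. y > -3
No

Even the single constraint (-2x + 2y - 2z = 7) is infeasible over the integers.

  - -2x + 2y - 2z = 7: every term on the left is divisible by 2, so the LHS ≡ 0 (mod 2), but the RHS 7 is not — no integer solution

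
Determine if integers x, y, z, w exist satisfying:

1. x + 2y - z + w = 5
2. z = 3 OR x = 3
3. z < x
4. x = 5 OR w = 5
Yes

Take x = 3, y = -1, z = 1, w = 5. Substituting into each constraint:
  (1) 3 + 2(-1) + (-1) + 5 = 5 ✓
  (2) x = 3, target 3 ✓ (second branch holds)
  (3) 1 < 3 ✓
  (4) w = 5, target 5 ✓ (second branch holds)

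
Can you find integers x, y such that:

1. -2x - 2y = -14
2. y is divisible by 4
Yes

Take x = 7, y = 0. Substituting into each constraint:
  (1) -2(7) - 2(0) = -14 ✓
  (2) 0 = 4 × 0, remainder 0 ✓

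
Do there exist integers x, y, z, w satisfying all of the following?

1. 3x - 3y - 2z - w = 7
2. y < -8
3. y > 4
No

A contradictory subset is {y < -8, y > 4}. No integer assignment can satisfy these jointly:

  - y < -8: bounds one variable relative to a constant
  - y > 4: bounds one variable relative to a constant

Direct contradiction: the bounds on y require y ≥ 5 and y ≤ -9 simultaneously, which is empty.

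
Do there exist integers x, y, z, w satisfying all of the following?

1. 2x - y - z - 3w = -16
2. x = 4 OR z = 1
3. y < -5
Yes

Take x = -9, y = -6, z = 1, w = 1. Substituting into each constraint:
  (1) 2(-9) + 6 + (-1) - 3(1) = -16 ✓
  (2) z = 1, target 1 ✓ (second branch holds)
  (3) -6 < -5 ✓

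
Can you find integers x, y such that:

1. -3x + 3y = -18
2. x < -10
Yes

Take x = -11, y = -17. Substituting into each constraint:
  (1) -3(-11) + 3(-17) = -18 ✓
  (2) -11 < -10 ✓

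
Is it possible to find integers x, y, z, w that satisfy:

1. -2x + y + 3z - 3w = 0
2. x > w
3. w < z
Yes

Take x = 1, y = -1, z = 1, w = 0. Substituting into each constraint:
  (1) -2(1) + (-1) + 3(1) - 3(0) = 0 ✓
  (2) 1 > 0 ✓
  (3) 0 < 1 ✓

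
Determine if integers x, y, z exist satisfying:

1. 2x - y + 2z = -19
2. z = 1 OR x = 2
Yes

Take x = 0, y = 21, z = 1. Substituting into each constraint:
  (1) 2(0) + (-21) + 2(1) = -19 ✓
  (2) z = 1, target 1 ✓ (first branch holds)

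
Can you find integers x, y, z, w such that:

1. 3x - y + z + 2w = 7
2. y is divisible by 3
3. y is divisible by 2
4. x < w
Yes

Take x = -1, y = 0, z = 10, w = 0. Substituting into each constraint:
  (1) 3(-1) + 0 + 10 + 2(0) = 7 ✓
  (2) 0 = 3 × 0, remainder 0 ✓
  (3) 0 = 2 × 0, remainder 0 ✓
  (4) -1 < 0 ✓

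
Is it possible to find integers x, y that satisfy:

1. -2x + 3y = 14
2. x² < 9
Yes

Take x = 2, y = 6. Substituting into each constraint:
  (1) -2(2) + 3(6) = 14 ✓
  (2) x² = (2)² = 4, and 4 < 9 ✓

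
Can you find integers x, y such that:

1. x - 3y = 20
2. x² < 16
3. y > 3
No

The full constraint system is jointly infeasible over the integers. Each constraint and what it forces:

  - x - 3y = 20: is a linear equation tying the variables together
  - x² < 16: restricts x to |x| ≤ 3
  - y > 3: bounds one variable relative to a constant

Range argument: with x ∈ [-3, 3], y ∈ [4, ∞], the left side of the equation is at most -9, but the right side is 20 > -9. No integer solution exists.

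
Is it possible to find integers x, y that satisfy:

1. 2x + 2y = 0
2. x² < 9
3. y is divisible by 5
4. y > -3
Yes

Take x = 0, y = 0. Substituting into each constraint:
  (1) 2(0) + 2(0) = 0 ✓
  (2) x² = (0)² = 0, and 0 < 9 ✓
  (3) 0 = 5 × 0, remainder 0 ✓
  (4) 0 > -3 ✓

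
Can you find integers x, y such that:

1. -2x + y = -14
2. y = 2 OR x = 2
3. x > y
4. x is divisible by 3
No

A contradictory subset is {-2x + y = -14, y = 2 OR x = 2, x is divisible by 3}. No integer assignment can satisfy these jointly:

  - -2x + y = -14: is a linear equation tying the variables together
  - y = 2 OR x = 2: forces a choice: either y = 2 or x = 2
  - x is divisible by 3: restricts x to multiples of 3

Split on the disjunction (y = 2 OR x = 2):
  • If y = 2: with y = 2, writing x = 3x', every remaining term of the linear equation is divisible by 6, so the left side is ≡ 0 (mod 6); but the right side -16 ≡ 2 (mod 6). No integers can satisfy it.
  • If x = 2: this contradicts the divisibility constraint — 2 is not a multiple of 3.
Both branches are infeasible, so the system has no integer solution.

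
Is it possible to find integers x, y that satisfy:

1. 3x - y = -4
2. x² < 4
Yes

Take x = 0, y = 4. Substituting into each constraint:
  (1) 3(0) + (-4) = -4 ✓
  (2) x² = (0)² = 0, and 0 < 4 ✓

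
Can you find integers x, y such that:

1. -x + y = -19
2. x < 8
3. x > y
Yes

Take x = 0, y = -19. Substituting into each constraint:
  (1) 0 + (-19) = -19 ✓
  (2) 0 < 8 ✓
  (3) 0 > -19 ✓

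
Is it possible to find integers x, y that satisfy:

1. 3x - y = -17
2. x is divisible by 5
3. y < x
Yes

Take x = -10, y = -13. Substituting into each constraint:
  (1) 3(-10) + 13 = -17 ✓
  (2) -10 = 5 × -2, remainder 0 ✓
  (3) -13 < -10 ✓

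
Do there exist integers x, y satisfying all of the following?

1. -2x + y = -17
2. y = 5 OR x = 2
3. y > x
No

The full constraint system is jointly infeasible over the integers. Each constraint and what it forces:

  - -2x + y = -17: is a linear equation tying the variables together
  - y = 5 OR x = 2: forces a choice: either y = 5 or x = 2
  - y > x: bounds one variable relative to another variable

Split on the disjunction (y = 5 OR x = 2):
  • If y = 5: the equation forces x = 11, giving (y, x) = (5, 11), which violates y > x.
  • If x = 2: the equation forces y = -13, giving (x, y) = (2, -13), which violates y > x.
Both branches are infeasible, so the system has no integer solution.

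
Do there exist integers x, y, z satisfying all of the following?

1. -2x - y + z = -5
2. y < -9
Yes

Take x = 0, y = -10, z = -15. Substituting into each constraint:
  (1) -2(0) + 10 + (-15) = -5 ✓
  (2) -10 < -9 ✓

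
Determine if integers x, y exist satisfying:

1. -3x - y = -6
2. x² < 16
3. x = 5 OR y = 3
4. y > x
Yes

Take x = 1, y = 3. Substituting into each constraint:
  (1) -3(1) + (-3) = -6 ✓
  (2) x² = (1)² = 1, and 1 < 16 ✓
  (3) y = 3, target 3 ✓ (second branch holds)
  (4) 3 > 1 ✓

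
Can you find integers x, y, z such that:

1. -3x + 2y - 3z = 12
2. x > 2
Yes

Take x = 4, y = 12, z = 0. Substituting into each constraint:
  (1) -3(4) + 2(12) - 3(0) = 12 ✓
  (2) 4 > 2 ✓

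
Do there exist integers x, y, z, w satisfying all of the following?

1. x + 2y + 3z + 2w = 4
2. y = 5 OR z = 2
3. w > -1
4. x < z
Yes

Take x = -3, y = 5, z = -1, w = 0. Substituting into each constraint:
  (1) (-3) + 2(5) + 3(-1) + 2(0) = 4 ✓
  (2) y = 5, target 5 ✓ (first branch holds)
  (3) 0 > -1 ✓
  (4) -3 < -1 ✓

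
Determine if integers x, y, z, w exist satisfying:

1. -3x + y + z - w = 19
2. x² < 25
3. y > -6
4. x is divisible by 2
Yes

Take x = 0, y = 0, z = 19, w = 0. Substituting into each constraint:
  (1) -3(0) + 0 + 19 + 0 = 19 ✓
  (2) x² = (0)² = 0, and 0 < 25 ✓
  (3) 0 > -6 ✓
  (4) 0 = 2 × 0, remainder 0 ✓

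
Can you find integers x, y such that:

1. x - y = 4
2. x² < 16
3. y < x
Yes

Take x = 0, y = -4. Substituting into each constraint:
  (1) 0 + 4 = 4 ✓
  (2) x² = (0)² = 0, and 0 < 16 ✓
  (3) -4 < 0 ✓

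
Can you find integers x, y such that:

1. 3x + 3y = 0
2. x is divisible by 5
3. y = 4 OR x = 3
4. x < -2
No

The full constraint system is jointly infeasible over the integers. Each constraint and what it forces:

  - 3x + 3y = 0: is a linear equation tying the variables together
  - x is divisible by 5: restricts x to multiples of 5
  - y = 4 OR x = 3: forces a choice: either y = 4 or x = 3
  - x < -2: bounds one variable relative to a constant

Split on the disjunction (y = 4 OR x = 3):
  • If y = 4: with y = 4, writing x = 5x', every remaining term of the linear equation is divisible by 15, so the left side is ≡ 0 (mod 15); but the right side -12 ≡ 3 (mod 15). No integers can satisfy it.
  • If x = 3: this contradicts the divisibility constraint — 3 is not a multiple of 5.
Both branches are infeasible, so the system has no integer solution.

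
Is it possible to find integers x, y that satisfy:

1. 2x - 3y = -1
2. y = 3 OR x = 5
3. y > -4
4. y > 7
No

A contradictory subset is {2x - 3y = -1, y = 3 OR x = 5, y > 7}. No integer assignment can satisfy these jointly:

  - 2x - 3y = -1: is a linear equation tying the variables together
  - y = 3 OR x = 5: forces a choice: either y = 3 or x = 5
  - y > 7: bounds one variable relative to a constant

Split on the disjunction (y = 3 OR x = 5):
  • If y = 3: this contradicts the bound y ≥ 8.
  • If x = 5: with x = 5, every remaining term of the linear equation is divisible by 3, so the left side is ≡ 0 (mod 3); but the right side -11 ≡ 1 (mod 3). No integers can satisfy it.
Both branches are infeasible, so the system has no integer solution.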